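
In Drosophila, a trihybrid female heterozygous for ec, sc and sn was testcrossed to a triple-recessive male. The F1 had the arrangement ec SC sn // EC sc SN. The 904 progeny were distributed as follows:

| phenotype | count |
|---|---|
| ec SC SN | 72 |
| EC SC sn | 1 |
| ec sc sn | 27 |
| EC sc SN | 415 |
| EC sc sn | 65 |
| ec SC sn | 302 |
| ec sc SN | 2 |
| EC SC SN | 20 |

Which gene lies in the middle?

ec

The two rarest classes, EC SC sn and ec sc SN, are the double crossovers. Comparing them with the parentals, only the ec allele has switched, so ec is the middle locus and the order is sc – ec – sn.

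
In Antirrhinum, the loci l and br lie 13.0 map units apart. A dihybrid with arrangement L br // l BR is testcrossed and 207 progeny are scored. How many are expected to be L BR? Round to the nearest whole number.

A map distance of 13.0 map units corresponds to a recombination frequency of 0.130.
The F1 is L br / l BR, so L BR is a recombinant gamete class with expected frequency r/2 = 0.130/2 = 0.0650.
Expected number = 0.0650 × 207 = 13.46 ≈ 13.

13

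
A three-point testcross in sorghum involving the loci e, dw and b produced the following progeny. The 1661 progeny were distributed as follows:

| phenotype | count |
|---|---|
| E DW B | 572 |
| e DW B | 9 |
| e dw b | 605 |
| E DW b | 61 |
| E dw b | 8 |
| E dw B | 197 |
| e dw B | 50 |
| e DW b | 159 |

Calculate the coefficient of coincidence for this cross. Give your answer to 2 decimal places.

0.59

The two most frequent reciprocal classes, E DW B and e dw b, are the parental types, so the F1 was E DW B / e dw b.
The two rarest classes, e DW B and E dw b, are the double crossovers. Comparing them with the parentals, only the e allele has switched, so e is the middle locus and the order is dw – e – b.
dw–e: (356 + 17)/1661 = 0.2246; e–b: (111 + 17)/1661 = 0.0771.
Expected DCO frequency = 0.2246 × 0.0771 ≈ 0.01732; observed = 17/1661 ≈ 0.01023.
Coefficient of coincidence = 0.01023/0.01732 ≈ 0.59.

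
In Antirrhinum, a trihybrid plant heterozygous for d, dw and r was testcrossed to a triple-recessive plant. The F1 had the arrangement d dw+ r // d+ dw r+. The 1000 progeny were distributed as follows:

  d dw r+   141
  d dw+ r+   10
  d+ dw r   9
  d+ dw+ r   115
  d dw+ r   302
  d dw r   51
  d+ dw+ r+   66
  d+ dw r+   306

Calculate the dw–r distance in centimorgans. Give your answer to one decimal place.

13.6 centimorgans

The two rarest classes, d dw+ r+ and d+ dw r, are the double crossovers. Comparing them with the parentals, only the r allele has switched, so r is the middle locus and the order is d – r – dw.
Crossovers in the r–dw interval produce the single-crossover classes d dw r and d+ dw+ r+ (51 + 66 = 117) plus the double crossovers (19).
RF(r–dw) = (117 + 19) / 1000 = 136/1000 = 0.1360 → 13.6 centimorgans.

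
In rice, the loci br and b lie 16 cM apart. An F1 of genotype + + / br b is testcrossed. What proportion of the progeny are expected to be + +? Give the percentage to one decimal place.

A map distance of 16 cM corresponds to a recombination frequency of 0.160.
The F1 is + + / br b, so + + is a parental gamete class with expected frequency (1 − r)/2 = 0.840/2 = 0.4200.
That is 0.4200 = 42.0% of the progeny.

42.0%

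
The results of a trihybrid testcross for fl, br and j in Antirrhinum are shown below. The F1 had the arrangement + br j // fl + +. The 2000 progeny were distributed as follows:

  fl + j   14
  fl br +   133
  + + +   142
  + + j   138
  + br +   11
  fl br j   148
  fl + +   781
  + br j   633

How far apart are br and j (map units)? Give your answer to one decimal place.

14.8 map units

The two rarest classes, + br + and fl + j, are the double crossovers. Comparing them with the parentals, only the j allele has switched, so j is the middle locus and the order is br – j – fl.
Crossovers in the br–j interval produce the single-crossover classes + + j and fl br + (138 + 133 = 271) plus the double crossovers (25).
RF(br–j) = (271 + 25) / 2000 = 296/2000 = 0.1480 → 14.8 map units.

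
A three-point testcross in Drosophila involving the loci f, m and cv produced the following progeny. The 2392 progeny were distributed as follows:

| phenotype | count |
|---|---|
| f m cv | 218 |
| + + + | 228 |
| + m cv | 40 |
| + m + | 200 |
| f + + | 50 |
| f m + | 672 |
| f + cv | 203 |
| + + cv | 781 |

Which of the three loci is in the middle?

The two most frequent reciprocal classes, + + cv and f m +, are the parental types, so the F1 was + + cv / f m +.
The two rarest classes, + m cv and f + +, are the double crossovers. Comparing them with the parentals, only the m allele has switched, so m is the middle locus and the order is cv – m – f.

m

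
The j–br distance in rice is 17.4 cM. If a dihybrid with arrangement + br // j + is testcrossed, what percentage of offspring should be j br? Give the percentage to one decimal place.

8.7%

A map distance of 17.4 cM corresponds to a recombination frequency of 0.174.
The F1 is + br / j +, so j br is a recombinant gamete class with expected frequency r/2 = 0.174/2 = 0.0870.
That is 0.0870 = 8.7% of the progeny.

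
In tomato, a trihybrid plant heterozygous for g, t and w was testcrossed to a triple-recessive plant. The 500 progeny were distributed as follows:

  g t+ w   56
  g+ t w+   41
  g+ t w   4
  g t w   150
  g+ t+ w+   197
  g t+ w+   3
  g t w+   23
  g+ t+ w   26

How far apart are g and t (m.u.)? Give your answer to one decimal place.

The two most frequent reciprocal classes, g t w and g+ t+ w+, are the parental types, so the F1 was g t w / g+ t+ w+.
The two rarest classes, g+ t w and g t+ w+, are the double crossovers. Comparing them with the parentals, only the g allele has switched, so g is the middle locus and the order is t – g – w.
Crossovers in the t–g interval produce the single-crossover classes g t+ w and g+ t w+ (56 + 41 = 97) plus the double crossovers (7).
RF(t–g) = (97 + 7) / 500 = 104/500 = 0.2080 → 20.8 m.u.

20.8 m.u.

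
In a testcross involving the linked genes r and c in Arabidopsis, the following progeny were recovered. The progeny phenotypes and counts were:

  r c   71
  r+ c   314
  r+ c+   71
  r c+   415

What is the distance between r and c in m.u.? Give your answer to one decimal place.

16.3 m.u.

The two most frequent classes, r+ c (314) and r c+ (415), are the parental types, so the F1 was r+ c / r c+.
The recombinant classes are r+ c+ and r c: 71 + 71 = 142.
Recombination frequency = 142/871 = 0.1630 ≈ 16.3%, i.e. 16.3 m.u.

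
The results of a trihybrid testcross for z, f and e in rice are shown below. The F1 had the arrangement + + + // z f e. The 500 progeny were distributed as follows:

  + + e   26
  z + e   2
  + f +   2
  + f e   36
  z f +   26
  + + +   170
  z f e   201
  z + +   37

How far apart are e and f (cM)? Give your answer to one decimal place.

11.2 cM

The two rarest classes, + f + and z + e, are the double crossovers. Comparing them with the parentals, only the f allele has switched, so f is the middle locus and the order is z – f – e.
Crossovers in the f–e interval produce the single-crossover classes + + e and z f + (26 + 26 = 52) plus the double crossovers (4).
RF(f–e) = (52 + 4) / 500 = 56/500 = 0.1120 → 11.2 cM.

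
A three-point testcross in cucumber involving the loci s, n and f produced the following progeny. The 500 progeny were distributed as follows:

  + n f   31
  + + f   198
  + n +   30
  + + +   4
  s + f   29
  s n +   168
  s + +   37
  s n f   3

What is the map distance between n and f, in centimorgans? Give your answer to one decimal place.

The two most frequent reciprocal classes, s n + and + + f, are the parental types, so the F1 was s n + / + + f.
The two rarest classes, s n f and + + +, are the double crossovers. Comparing them with the parentals, only the f allele has switched, so f is the middle locus and the order is n – f – s.
Crossovers in the n–f interval produce the single-crossover classes s + + and + n f (37 + 31 = 68) plus the double crossovers (7).
RF(n–f) = (68 + 7) / 500 = 75/500 = 0.1500 → 15.0 centimorgans.

15.0 centimorgans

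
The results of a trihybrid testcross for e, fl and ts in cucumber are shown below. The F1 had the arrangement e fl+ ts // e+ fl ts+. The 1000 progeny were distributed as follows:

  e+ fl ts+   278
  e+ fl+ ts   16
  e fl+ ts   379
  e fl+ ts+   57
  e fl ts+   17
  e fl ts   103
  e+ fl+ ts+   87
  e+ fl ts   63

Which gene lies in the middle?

e

The two rarest classes, e+ fl+ ts and e fl ts+, are the double crossovers. Comparing them with the parentals, only the e allele has switched, so e is the middle locus and the order is ts – e – fl.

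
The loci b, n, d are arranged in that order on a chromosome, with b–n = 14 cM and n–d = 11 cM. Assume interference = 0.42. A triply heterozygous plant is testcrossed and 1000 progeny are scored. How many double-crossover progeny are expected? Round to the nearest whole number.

Map distances give recombination frequencies of 0.140 and 0.110 for the two intervals.
With interference 0.42 (so coincidence = 0.58), expected double-crossover frequency = 0.140 × 0.110 × 0.58 = 0.00893.
Expected number = 0.00893 × 1000 = 8.93 ≈ 9.

9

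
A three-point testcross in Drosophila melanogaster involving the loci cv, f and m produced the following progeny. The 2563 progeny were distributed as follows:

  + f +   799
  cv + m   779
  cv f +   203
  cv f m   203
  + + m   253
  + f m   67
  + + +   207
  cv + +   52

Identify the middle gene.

m

The two most frequent reciprocal classes, + f + and cv + m, are the parental types, so the F1 was + f + / cv + m.
The two rarest classes, + f m and cv + +, are the double crossovers. Comparing them with the parentals, only the m allele has switched, so m is the middle locus and the order is cv – m – f.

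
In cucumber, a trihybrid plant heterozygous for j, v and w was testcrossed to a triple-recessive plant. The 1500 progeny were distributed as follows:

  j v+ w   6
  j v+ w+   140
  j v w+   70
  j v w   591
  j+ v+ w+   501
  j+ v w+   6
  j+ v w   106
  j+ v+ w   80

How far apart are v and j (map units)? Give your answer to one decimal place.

17.2 map units

The two most frequent reciprocal classes, j+ v+ w+ and j v w, are the parental types, so the F1 was j+ v+ w+ / j v w.
The two rarest classes, j+ v w+ and j v+ w, are the double crossovers. Comparing them with the parentals, only the v allele has switched, so v is the middle locus and the order is j – v – w.
Crossovers in the j–v interval produce the single-crossover classes j v+ w+ and j+ v w (140 + 106 = 246) plus the double crossovers (12).
RF(j–v) = (246 + 12) / 1500 = 258/1500 = 0.1720 → 17.2 map units.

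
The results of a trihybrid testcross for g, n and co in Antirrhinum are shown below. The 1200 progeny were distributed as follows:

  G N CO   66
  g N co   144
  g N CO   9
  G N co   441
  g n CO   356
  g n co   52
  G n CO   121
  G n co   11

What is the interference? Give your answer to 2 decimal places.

0.39

The two most frequent reciprocal classes, G N co and g n CO, are the parental types, so the F1 was G N co / g n CO.
The two rarest classes, G n co and g N CO, are the double crossovers. Comparing them with the parentals, only the n allele has switched, so n is the middle locus and the order is co – n – g.
co–n: (118 + 20)/1200 = 0.1150; n–g: (265 + 20)/1200 = 0.2375.
Expected DCO frequency = 0.1150 × 0.2375 ≈ 0.02731; observed = 20/1200 ≈ 0.01667.
Coefficient of coincidence = 0.01667/0.02731 ≈ 0.61; interference = 1 − 0.61 = 0.39.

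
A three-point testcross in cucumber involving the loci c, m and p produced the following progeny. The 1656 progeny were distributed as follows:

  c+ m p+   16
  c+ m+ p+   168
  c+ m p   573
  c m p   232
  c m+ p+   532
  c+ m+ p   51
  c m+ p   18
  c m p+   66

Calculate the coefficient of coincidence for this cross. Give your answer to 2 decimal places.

0.86

The two most frequent reciprocal classes, c+ m p and c m+ p+, are the parental types, so the F1 was c+ m p / c m+ p+.
The two rarest classes, c+ m p+ and c m+ p, are the double crossovers. Comparing them with the parentals, only the p allele has switched, so p is the middle locus and the order is m – p – c.
m–p: (117 + 34)/1656 = 0.0912; p–c: (400 + 34)/1656 = 0.2621.
Expected DCO frequency = 0.0912 × 0.2621 ≈ 0.02390; observed = 34/1656 ≈ 0.02053.
Coefficient of coincidence = 0.02053/0.02390 ≈ 0.86.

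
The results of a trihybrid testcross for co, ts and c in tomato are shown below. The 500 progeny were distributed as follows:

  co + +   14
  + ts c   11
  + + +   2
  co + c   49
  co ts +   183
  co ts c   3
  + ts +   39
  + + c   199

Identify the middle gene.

c

The two most frequent reciprocal classes, + + c and co ts +, are the parental types, so the F1 was + + c / co ts +.
The two rarest classes, + + + and co ts c, are the double crossovers. Comparing them with the parentals, only the c allele has switched, so c is the middle locus and the order is ts – c – co.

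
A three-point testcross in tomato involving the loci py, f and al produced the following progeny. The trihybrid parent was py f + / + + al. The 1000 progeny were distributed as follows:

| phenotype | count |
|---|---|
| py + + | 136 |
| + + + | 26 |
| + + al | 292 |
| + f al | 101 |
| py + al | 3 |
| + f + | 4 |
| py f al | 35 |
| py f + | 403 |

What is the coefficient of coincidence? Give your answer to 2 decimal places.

The two rarest classes, + f + and py + al, are the double crossovers. Comparing them with the parentals, only the py allele has switched, so py is the middle locus and the order is f – py – al.
f–py: (237 + 7)/1000 = 0.2440; py–al: (61 + 7)/1000 = 0.0680.
Expected DCO frequency = 0.2440 × 0.0680 ≈ 0.01659; observed = 7/1000 ≈ 0.00700.
Coefficient of coincidence = 0.00700/0.01659 ≈ 0.42.

0.42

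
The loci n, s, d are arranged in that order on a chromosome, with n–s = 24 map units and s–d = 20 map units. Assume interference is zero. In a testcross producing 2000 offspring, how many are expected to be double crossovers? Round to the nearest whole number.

Map distances give recombination frequencies of 0.240 and 0.200 for the two intervals.
With no interference, expected double-crossover frequency = 0.240 × 0.200 = 0.04800.
Expected number = 0.04800 × 2000 = 96.00 ≈ 96.

96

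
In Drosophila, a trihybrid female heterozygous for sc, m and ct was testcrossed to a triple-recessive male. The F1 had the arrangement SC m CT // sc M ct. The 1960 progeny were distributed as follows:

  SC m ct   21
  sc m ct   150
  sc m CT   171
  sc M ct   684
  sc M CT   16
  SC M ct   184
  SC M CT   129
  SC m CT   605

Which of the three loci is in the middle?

The two rarest classes, SC m ct and sc M CT, are the double crossovers. Comparing them with the parentals, only the ct allele has switched, so ct is the middle locus and the order is sc – ct – m.

ct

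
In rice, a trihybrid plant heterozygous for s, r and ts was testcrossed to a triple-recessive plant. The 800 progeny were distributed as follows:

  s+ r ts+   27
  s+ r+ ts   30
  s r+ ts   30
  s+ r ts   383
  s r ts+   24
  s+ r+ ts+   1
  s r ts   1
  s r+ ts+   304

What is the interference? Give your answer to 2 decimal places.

0.52

The two most frequent reciprocal classes, s+ r ts and s r+ ts+, are the parental types, so the F1 was s+ r ts / s r+ ts+.
The two rarest classes, s r ts and s+ r+ ts+, are the double crossovers. Comparing them with the parentals, only the s allele has switched, so s is the middle locus and the order is ts – s – r.
ts–s: (57 + 2)/800 = 0.0737; s–r: (54 + 2)/800 = 0.0700.
Expected DCO frequency = 0.0737 × 0.0700 ≈ 0.00516; observed = 2/800 ≈ 0.00250.
Coefficient of coincidence = 0.00250/0.00516 ≈ 0.48; interference = 1 − 0.48 = 0.52.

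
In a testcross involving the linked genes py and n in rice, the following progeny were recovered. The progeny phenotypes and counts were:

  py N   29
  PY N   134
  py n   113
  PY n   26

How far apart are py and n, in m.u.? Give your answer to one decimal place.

18.2 m.u.

The two most frequent classes, PY N (134) and py n (113), are the parental types, so the F1 was PY N / py n.
The recombinant classes are PY n and py N: 26 + 29 = 55.
Recombination frequency = 55/302 = 0.1821 ≈ 18.2%, i.e. 18.2 m.u.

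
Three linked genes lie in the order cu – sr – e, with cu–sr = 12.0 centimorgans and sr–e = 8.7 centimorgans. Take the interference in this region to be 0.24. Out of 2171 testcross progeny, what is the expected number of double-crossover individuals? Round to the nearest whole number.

17

Map distances give recombination frequencies of 0.120 and 0.087 for the two intervals.
With interference 0.24 (so coincidence = 0.76), expected double-crossover frequency = 0.120 × 0.087 × 0.76 = 0.00793.
Expected number = 0.00793 × 2171 = 17.23 ≈ 17.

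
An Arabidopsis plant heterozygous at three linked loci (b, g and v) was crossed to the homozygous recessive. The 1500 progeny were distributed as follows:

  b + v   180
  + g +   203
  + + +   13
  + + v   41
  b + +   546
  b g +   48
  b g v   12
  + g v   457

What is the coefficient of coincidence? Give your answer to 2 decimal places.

The two most frequent reciprocal classes, b + + and + g v, are the parental types, so the F1 was b + + / + g v.
The two rarest classes, + + + and b g v, are the double crossovers. Comparing them with the parentals, only the b allele has switched, so b is the middle locus and the order is g – b – v.
g–b: (89 + 25)/1500 = 0.0760; b–v: (383 + 25)/1500 = 0.2720.
Expected DCO frequency = 0.0760 × 0.2720 ≈ 0.02067; observed = 25/1500 ≈ 0.01667.
Coefficient of coincidence = 0.01667/0.02067 ≈ 0.81.

0.81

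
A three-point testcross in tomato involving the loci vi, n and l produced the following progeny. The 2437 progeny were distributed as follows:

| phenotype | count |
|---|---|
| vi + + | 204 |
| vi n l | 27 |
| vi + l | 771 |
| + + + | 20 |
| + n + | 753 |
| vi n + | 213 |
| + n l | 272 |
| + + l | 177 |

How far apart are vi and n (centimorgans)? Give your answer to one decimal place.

17.9 centimorgans

The two most frequent reciprocal classes, vi + l and + n +, are the parental types, so the F1 was vi + l / + n +.
The two rarest classes, vi n l and + + +, are the double crossovers. Comparing them with the parentals, only the n allele has switched, so n is the middle locus and the order is l – n – vi.
Crossovers in the n–vi interval produce the single-crossover classes + + l and vi n + (177 + 213 = 390) plus the double crossovers (47).
RF(n–vi) = (390 + 47) / 2437 = 437/2437 = 0.1793 → 17.9 centimorgans.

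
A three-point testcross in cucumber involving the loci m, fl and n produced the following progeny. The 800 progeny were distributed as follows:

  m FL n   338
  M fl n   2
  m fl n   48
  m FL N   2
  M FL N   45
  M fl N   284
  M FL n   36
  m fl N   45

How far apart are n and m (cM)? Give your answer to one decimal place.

The two most frequent reciprocal classes, m FL n and M fl N, are the parental types, so the F1 was m FL n / M fl N.
The two rarest classes, m FL N and M fl n, are the double crossovers. Comparing them with the parentals, only the n allele has switched, so n is the middle locus and the order is m – n – fl.
Crossovers in the m–n interval produce the single-crossover classes M FL n and m fl N (36 + 45 = 81) plus the double crossovers (4).
RF(m–n) = (81 + 4) / 800 = 85/800 = 0.1062 → 10.6 cM.

10.6 cM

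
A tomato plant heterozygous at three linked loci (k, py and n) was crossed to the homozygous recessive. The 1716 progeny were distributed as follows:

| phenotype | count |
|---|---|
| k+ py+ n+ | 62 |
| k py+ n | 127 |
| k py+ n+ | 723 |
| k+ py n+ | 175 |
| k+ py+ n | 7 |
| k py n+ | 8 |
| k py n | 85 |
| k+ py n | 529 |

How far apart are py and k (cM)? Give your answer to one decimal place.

The two most frequent reciprocal classes, k+ py n and k py+ n+, are the parental types, so the F1 was k+ py n / k py+ n+.
The two rarest classes, k+ py+ n and k py n+, are the double crossovers. Comparing them with the parentals, only the py allele has switched, so py is the middle locus and the order is n – py – k.
Crossovers in the py–k interval produce the single-crossover classes k py n and k+ py+ n+ (85 + 62 = 147) plus the double crossovers (15).
RF(py–k) = (147 + 15) / 1716 = 162/1716 = 0.0944 → 9.4 cM.

9.4 cM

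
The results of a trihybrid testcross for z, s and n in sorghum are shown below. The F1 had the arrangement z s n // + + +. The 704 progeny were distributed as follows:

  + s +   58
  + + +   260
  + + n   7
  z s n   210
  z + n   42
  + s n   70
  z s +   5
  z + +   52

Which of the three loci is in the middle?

n

The two rarest classes, z s + and + + n, are the double crossovers. Comparing them with the parentals, only the n allele has switched, so n is the middle locus and the order is z – n – s.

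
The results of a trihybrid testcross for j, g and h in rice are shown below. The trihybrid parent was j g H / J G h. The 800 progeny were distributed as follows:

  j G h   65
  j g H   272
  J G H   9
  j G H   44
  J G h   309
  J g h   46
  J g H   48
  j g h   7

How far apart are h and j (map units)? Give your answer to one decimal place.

16.1 map units

The two rarest classes, j g h and J G H, are the double crossovers. Comparing them with the parentals, only the h allele has switched, so h is the middle locus and the order is g – h – j.
Crossovers in the h–j interval produce the single-crossover classes J g H and j G h (48 + 65 = 113) plus the double crossovers (16).
RF(h–j) = (113 + 16) / 800 = 129/800 = 0.1613 → 16.1 map units.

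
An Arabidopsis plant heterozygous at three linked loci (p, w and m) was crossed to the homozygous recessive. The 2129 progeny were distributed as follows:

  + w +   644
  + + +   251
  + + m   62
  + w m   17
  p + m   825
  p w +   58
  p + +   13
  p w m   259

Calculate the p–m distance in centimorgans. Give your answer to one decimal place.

7.0 centimorgans

The two most frequent reciprocal classes, p + m and + w +, are the parental types, so the F1 was p + m / + w +.
The two rarest classes, p + + and + w m, are the double crossovers. Comparing them with the parentals, only the m allele has switched, so m is the middle locus and the order is p – m – w.
Crossovers in the p–m interval produce the single-crossover classes + + m and p w + (62 + 58 = 120) plus the double crossovers (30).
RF(p–m) = (120 + 30) / 2129 = 150/2129 = 0.0705 → 7.0 centimorgans.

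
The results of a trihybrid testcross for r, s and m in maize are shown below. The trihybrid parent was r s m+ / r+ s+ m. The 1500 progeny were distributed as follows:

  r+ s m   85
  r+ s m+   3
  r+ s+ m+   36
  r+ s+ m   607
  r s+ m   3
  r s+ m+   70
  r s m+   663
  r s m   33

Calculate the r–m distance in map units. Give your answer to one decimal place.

The two rarest classes, r+ s m+ and r s+ m, are the double crossovers. Comparing them with the parentals, only the r allele has switched, so r is the middle locus and the order is m – r – s.
Crossovers in the m–r interval produce the single-crossover classes r s m and r+ s+ m+ (33 + 36 = 69) plus the double crossovers (6).
RF(m–r) = (69 + 6) / 1500 = 75/1500 = 0.0500 → 5.0 map units.

5.0 map units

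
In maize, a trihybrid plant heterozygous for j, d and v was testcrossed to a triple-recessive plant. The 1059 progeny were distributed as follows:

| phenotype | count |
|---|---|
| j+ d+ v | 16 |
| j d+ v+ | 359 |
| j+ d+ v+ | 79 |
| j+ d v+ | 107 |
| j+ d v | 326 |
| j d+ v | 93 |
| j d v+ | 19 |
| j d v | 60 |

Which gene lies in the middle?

d

The two most frequent reciprocal classes, j+ d v and j d+ v+, are the parental types, so the F1 was j+ d v / j d+ v+.
The two rarest classes, j+ d+ v and j d v+, are the double crossovers. Comparing them with the parentals, only the d allele has switched, so d is the middle locus and the order is v – d – j.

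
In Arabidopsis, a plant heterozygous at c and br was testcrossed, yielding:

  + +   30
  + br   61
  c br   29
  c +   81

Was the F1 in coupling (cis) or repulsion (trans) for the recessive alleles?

trans

The two most frequent classes are + br (61) and c + (81); these are the parental (non-recombinant) types.
So the F1 carried + br on one chromosome and c + on the other — the recessive alleles are on opposite chromosomes (trans / repulsion).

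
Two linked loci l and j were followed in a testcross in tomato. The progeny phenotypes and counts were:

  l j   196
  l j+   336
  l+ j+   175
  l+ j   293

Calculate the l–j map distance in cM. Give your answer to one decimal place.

The two most frequent classes, l+ j (293) and l j+ (336), are the parental types, so the F1 was l+ j / l j+.
The recombinant classes are l+ j+ and l j: 175 + 196 = 371.
Recombination frequency = 371/1000 = 0.3710 ≈ 37.1%, i.e. 37.1 cM.

37.1 cM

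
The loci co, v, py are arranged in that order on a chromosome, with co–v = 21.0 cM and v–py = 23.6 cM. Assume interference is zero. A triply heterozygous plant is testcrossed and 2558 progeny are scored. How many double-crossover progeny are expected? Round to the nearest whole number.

127

Map distances give recombination frequencies of 0.210 and 0.236 for the two intervals.
With no interference, expected double-crossover frequency = 0.210 × 0.236 = 0.04956.
Expected number = 0.04956 × 2558 = 126.77 ≈ 127.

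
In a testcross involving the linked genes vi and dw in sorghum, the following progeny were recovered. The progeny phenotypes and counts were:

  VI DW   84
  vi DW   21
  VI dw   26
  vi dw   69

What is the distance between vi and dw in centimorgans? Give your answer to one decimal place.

The two most frequent classes, VI DW (84) and vi dw (69), are the parental types, so the F1 was VI DW / vi dw.
The recombinant classes are VI dw and vi DW: 26 + 21 = 47.
Recombination frequency = 47/200 = 0.2350 ≈ 23.5%, i.e. 23.5 centimorgans.

23.5 centimorgans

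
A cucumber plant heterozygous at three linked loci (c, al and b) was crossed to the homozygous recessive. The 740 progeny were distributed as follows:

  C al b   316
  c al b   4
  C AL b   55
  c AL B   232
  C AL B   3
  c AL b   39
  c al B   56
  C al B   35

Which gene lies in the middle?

c

The two most frequent reciprocal classes, C al b and c AL B, are the parental types, so the F1 was C al b / c AL B.
The two rarest classes, c al b and C AL B, are the double crossovers. Comparing them with the parentals, only the c allele has switched, so c is the middle locus and the order is al – c – b.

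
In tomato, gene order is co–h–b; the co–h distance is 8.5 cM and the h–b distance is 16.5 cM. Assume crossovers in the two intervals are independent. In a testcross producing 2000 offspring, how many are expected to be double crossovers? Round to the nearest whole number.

28

Map distances give recombination frequencies of 0.085 and 0.165 for the two intervals.
With no interference, expected double-crossover frequency = 0.085 × 0.165 = 0.01403.
Expected number = 0.01403 × 2000 = 28.05 ≈ 28.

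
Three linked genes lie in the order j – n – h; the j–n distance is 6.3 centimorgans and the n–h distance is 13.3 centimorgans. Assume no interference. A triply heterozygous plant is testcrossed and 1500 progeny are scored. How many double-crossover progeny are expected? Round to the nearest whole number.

Map distances give recombination frequencies of 0.063 and 0.133 for the two intervals.
With no interference, expected double-crossover frequency = 0.063 × 0.133 = 0.00838.
Expected number = 0.00838 × 1500 = 12.57 ≈ 13.

13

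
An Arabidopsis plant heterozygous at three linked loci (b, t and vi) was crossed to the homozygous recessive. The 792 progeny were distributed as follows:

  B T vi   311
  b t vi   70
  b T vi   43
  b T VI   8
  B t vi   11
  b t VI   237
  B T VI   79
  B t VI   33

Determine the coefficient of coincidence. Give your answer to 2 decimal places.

The two most frequent reciprocal classes, b t VI and B T vi, are the parental types, so the F1 was b t VI / B T vi.
The two rarest classes, b T VI and B t vi, are the double crossovers. Comparing them with the parentals, only the t allele has switched, so t is the middle locus and the order is b – t – vi.
b–t: (76 + 19)/792 = 0.1199; t–vi: (149 + 19)/792 = 0.2121.
Expected DCO frequency = 0.1199 × 0.2121 ≈ 0.02543; observed = 19/792 ≈ 0.02399.
Coefficient of coincidence = 0.02399/0.02543 ≈ 0.94.

0.94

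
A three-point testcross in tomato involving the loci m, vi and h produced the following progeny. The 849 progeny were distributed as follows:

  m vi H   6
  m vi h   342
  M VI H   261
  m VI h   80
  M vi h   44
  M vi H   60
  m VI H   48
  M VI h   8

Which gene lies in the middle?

The two most frequent reciprocal classes, M VI H and m vi h, are the parental types, so the F1 was M VI H / m vi h.
The two rarest classes, M VI h and m vi H, are the double crossovers. Comparing them with the parentals, only the h allele has switched, so h is the middle locus and the order is vi – h – m.

h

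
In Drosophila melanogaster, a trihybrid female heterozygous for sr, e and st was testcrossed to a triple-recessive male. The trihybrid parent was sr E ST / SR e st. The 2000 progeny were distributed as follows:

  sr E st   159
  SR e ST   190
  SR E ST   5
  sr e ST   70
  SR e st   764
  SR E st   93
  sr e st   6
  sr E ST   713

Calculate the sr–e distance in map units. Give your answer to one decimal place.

8.7 map units

The two rarest classes, SR E ST and sr e st, are the double crossovers. Comparing them with the parentals, only the sr allele has switched, so sr is the middle locus and the order is st – sr – e.
Crossovers in the sr–e interval produce the single-crossover classes sr e ST and SR E st (70 + 93 = 163) plus the double crossovers (11).
RF(sr–e) = (163 + 11) / 2000 = 174/2000 = 0.0870 → 8.7 map units.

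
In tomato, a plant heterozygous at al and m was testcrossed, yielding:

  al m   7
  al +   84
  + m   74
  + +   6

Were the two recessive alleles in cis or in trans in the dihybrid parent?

trans

The two most frequent classes are + m (74) and al + (84); these are the parental (non-recombinant) types.
So the F1 carried + m on one chromosome and al + on the other — the recessive alleles are on opposite chromosomes (trans / repulsion).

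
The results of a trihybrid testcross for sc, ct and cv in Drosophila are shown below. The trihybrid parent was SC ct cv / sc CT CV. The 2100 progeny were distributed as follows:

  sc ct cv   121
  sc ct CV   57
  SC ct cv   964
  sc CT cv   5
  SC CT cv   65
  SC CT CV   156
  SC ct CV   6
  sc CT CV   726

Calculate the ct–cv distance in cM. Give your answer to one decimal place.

The two rarest classes, SC ct CV and sc CT cv, are the double crossovers. Comparing them with the parentals, only the cv allele has switched, so cv is the middle locus and the order is sc – cv – ct.
Crossovers in the cv–ct interval produce the single-crossover classes SC CT cv and sc ct CV (65 + 57 = 122) plus the double crossovers (11).
RF(cv–ct) = (122 + 11) / 2100 = 133/2100 = 0.0633 → 6.3 cM.

6.3 cM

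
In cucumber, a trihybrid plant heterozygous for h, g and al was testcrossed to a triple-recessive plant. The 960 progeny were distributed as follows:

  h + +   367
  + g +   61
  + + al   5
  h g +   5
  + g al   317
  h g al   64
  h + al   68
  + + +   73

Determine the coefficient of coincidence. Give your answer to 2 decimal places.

0.47

The two most frequent reciprocal classes, h + + and + g al, are the parental types, so the F1 was h + + / + g al.
The two rarest classes, h g + and + + al, are the double crossovers. Comparing them with the parentals, only the g allele has switched, so g is the middle locus and the order is al – g – h.
al–g: (129 + 10)/960 = 0.1448; g–h: (137 + 10)/960 = 0.1531.
Expected DCO frequency = 0.1448 × 0.1531 ≈ 0.02217; observed = 10/960 ≈ 0.01042.
Coefficient of coincidence = 0.01042/0.02217 ≈ 0.47.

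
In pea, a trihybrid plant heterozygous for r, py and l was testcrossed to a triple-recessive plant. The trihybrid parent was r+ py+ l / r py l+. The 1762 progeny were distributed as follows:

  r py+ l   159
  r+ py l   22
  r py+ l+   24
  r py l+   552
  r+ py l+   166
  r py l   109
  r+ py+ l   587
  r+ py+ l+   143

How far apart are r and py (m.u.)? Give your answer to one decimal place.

21.1 m.u.

The two rarest classes, r+ py l and r py+ l+, are the double crossovers. Comparing them with the parentals, only the py allele has switched, so py is the middle locus and the order is r – py – l.
Crossovers in the r–py interval produce the single-crossover classes r py+ l and r+ py l+ (159 + 166 = 325) plus the double crossovers (46).
RF(r–py) = (325 + 46) / 1762 = 371/1762 = 0.2106 → 21.1 m.u.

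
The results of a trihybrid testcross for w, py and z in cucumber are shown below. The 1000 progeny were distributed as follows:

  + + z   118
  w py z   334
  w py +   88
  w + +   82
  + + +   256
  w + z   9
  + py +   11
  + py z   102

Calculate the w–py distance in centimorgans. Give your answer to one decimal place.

20.4 centimorgans

The two most frequent reciprocal classes, + + + and w py z, are the parental types, so the F1 was + + + / w py z.
The two rarest classes, + py + and w + z, are the double crossovers. Comparing them with the parentals, only the py allele has switched, so py is the middle locus and the order is w – py – z.
Crossovers in the w–py interval produce the single-crossover classes w + + and + py z (82 + 102 = 184) plus the double crossovers (20).
RF(w–py) = (184 + 20) / 1000 = 204/1000 = 0.2040 → 20.4 centimorgans.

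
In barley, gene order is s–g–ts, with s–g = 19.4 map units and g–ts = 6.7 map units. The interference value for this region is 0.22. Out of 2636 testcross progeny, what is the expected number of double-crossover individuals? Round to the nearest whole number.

27

Map distances give recombination frequencies of 0.194 and 0.067 for the two intervals.
With interference 0.22 (so coincidence = 0.78), expected double-crossover frequency = 0.194 × 0.067 × 0.78 = 0.01014.
Expected number = 0.01014 × 2636 = 26.72 ≈ 27.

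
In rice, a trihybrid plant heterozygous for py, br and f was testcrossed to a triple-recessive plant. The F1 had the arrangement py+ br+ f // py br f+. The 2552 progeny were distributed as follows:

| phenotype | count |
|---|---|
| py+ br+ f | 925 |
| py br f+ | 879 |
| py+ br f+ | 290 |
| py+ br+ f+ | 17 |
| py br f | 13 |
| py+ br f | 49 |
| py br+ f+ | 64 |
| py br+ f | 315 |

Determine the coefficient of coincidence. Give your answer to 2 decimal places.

0.84

The two rarest classes, py+ br+ f+ and py br f, are the double crossovers. Comparing them with the parentals, only the f allele has switched, so f is the middle locus and the order is br – f – py.
br–f: (113 + 30)/2552 = 0.0560; f–py: (605 + 30)/2552 = 0.2488.
Expected DCO frequency = 0.0560 × 0.2488 ≈ 0.01393; observed = 30/2552 ≈ 0.01176.
Coefficient of coincidence = 0.01176/0.01393 ≈ 0.84.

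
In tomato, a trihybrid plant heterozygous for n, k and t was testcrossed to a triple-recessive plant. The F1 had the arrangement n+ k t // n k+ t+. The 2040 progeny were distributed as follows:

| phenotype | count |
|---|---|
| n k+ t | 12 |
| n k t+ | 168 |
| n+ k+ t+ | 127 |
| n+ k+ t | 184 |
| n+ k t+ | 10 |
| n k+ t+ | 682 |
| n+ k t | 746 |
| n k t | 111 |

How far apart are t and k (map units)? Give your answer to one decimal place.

18.3 map units

The two rarest classes, n+ k t+ and n k+ t, are the double crossovers. Comparing them with the parentals, only the t allele has switched, so t is the middle locus and the order is k – t – n.
Crossovers in the k–t interval produce the single-crossover classes n+ k+ t and n k t+ (184 + 168 = 352) plus the double crossovers (22).
RF(k–t) = (352 + 22) / 2040 = 374/2040 = 0.1833 → 18.3 map units.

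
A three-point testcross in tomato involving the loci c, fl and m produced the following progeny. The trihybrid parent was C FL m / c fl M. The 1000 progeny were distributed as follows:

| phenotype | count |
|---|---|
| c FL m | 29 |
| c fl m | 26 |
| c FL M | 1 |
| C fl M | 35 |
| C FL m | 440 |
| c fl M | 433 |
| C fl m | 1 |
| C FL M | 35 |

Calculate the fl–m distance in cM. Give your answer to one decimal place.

6.3 cM

The two rarest classes, C fl m and c FL M, are the double crossovers. Comparing them with the parentals, only the fl allele has switched, so fl is the middle locus and the order is c – fl – m.
Crossovers in the fl–m interval produce the single-crossover classes C FL M and c fl m (35 + 26 = 61) plus the double crossovers (2).
RF(fl–m) = (61 + 2) / 1000 = 63/1000 = 0.0630 → 6.3 cM.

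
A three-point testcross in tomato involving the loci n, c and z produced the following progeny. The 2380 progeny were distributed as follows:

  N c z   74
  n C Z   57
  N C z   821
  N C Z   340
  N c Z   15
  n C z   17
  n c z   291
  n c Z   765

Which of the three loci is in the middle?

n

The two most frequent reciprocal classes, n c Z and N C z, are the parental types, so the F1 was n c Z / N C z.
The two rarest classes, N c Z and n C z, are the double crossovers. Comparing them with the parentals, only the n allele has switched, so n is the middle locus and the order is z – n – c.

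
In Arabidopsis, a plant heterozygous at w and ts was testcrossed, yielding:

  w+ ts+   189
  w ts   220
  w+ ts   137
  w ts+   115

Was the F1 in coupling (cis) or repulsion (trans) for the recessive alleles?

cis

The two most frequent classes are w+ ts+ (189) and w ts (220); these are the parental (non-recombinant) types.
So the F1 carried w+ ts+ on one chromosome and w ts on the other — the recessive alleles are on the same chromosome (cis / coupling).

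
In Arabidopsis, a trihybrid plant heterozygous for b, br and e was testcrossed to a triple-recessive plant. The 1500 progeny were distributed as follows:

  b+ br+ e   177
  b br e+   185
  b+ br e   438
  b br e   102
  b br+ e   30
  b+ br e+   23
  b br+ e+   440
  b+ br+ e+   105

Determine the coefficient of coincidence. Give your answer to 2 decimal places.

0.74

The two most frequent reciprocal classes, b+ br e and b br+ e+, are the parental types, so the F1 was b+ br e / b br+ e+.
The two rarest classes, b+ br e+ and b br+ e, are the double crossovers. Comparing them with the parentals, only the e allele has switched, so e is the middle locus and the order is b – e – br.
b–e: (207 + 53)/1500 = 0.1733; e–br: (362 + 53)/1500 = 0.2767.
Expected DCO frequency = 0.1733 × 0.2767 ≈ 0.04795; observed = 53/1500 ≈ 0.03533.
Coefficient of coincidence = 0.03533/0.04795 ≈ 0.74.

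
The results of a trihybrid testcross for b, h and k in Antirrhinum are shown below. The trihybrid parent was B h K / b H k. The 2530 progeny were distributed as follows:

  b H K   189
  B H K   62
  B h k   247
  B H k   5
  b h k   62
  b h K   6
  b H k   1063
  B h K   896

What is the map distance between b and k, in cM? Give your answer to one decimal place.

17.7 cM

The two rarest classes, b h K and B H k, are the double crossovers. Comparing them with the parentals, only the b allele has switched, so b is the middle locus and the order is k – b – h.
Crossovers in the k–b interval produce the single-crossover classes B h k and b H K (247 + 189 = 436) plus the double crossovers (11).
RF(k–b) = (436 + 11) / 2530 = 447/2530 = 0.1767 → 17.7 cM.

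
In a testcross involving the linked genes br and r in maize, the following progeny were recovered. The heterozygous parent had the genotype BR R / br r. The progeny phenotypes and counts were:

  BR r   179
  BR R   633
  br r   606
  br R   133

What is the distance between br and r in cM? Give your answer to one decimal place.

The recombinant classes are BR r and br R: 179 + 133 = 312.
Recombination frequency = 312/1551 = 0.2012 ≈ 20.1%, i.e. 20.1 cM.

20.1 cM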